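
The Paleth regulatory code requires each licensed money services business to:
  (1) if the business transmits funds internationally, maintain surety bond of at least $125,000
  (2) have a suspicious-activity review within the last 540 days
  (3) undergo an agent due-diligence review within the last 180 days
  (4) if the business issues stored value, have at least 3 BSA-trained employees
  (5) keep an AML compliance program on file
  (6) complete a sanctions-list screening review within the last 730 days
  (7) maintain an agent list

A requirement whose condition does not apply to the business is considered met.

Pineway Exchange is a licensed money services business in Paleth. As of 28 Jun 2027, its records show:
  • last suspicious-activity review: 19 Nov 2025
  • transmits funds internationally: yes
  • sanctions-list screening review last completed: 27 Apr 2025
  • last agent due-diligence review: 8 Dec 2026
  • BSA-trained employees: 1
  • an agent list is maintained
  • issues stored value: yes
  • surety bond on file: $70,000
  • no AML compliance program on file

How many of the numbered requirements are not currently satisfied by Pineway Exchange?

6

1. condition 'transmits funds internationally' holds; surety bond $70,000 < $125,000 → not met
2. suspicious-activity review 586 days ago vs limit 540 → not met
3. agent due-diligence review 202 days ago vs limit 180 → not met
4. condition 'issues stored value' holds; BSA-trained employees 1 < 3 → not met
5. AML compliance program absent → not met
6. sanctions-list screening review 792 days ago vs limit 730 → not met
7. agent list present → met
Not met: 6 of 7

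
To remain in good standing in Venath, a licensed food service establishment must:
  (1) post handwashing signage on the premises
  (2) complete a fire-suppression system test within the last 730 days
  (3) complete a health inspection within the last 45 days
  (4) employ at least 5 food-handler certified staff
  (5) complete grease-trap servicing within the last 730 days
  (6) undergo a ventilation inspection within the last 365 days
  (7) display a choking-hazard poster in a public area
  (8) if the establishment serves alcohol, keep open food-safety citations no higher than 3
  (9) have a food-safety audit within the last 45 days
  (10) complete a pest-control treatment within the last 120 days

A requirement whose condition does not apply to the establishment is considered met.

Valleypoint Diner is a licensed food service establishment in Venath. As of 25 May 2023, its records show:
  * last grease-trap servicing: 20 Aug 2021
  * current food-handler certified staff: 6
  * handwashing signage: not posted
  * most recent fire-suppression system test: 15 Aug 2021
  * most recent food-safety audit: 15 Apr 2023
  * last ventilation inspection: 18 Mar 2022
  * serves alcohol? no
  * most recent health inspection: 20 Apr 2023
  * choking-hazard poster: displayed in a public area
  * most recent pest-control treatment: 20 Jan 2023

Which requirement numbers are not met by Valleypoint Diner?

1, 6, 10

1. handwashing signage absent → not met
2. fire-suppression system test 648 days ago vs limit 730 → met
3. health inspection 35 days ago vs limit 45 → met
4. food-handler certified staff 6 ≥ 5 → met
5. grease-trap servicing 643 days ago vs limit 730 → met
6. ventilation inspection 433 days ago vs limit 365 → not met
7. choking-hazard poster present → met
8. condition 'serves alcohol' does not hold → requirement n/a → met
9. food-safety audit 40 days ago vs limit 45 → met
10. pest-control treatment 125 days ago vs limit 120 → not met
Not met: 1, 6, 10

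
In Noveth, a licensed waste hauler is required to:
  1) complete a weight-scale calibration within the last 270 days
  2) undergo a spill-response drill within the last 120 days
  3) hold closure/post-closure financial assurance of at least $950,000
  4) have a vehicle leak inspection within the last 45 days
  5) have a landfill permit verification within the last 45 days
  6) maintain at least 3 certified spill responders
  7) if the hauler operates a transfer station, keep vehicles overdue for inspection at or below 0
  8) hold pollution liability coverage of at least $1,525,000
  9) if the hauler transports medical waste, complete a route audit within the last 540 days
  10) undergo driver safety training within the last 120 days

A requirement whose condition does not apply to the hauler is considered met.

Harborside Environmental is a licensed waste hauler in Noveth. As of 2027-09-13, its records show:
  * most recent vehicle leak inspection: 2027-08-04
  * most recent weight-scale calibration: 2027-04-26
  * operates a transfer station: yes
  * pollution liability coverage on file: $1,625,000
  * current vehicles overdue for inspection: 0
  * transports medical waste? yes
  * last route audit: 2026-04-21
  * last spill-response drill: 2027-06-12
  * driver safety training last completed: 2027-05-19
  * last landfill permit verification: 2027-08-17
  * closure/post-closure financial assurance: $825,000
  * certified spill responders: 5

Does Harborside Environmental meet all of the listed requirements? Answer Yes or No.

No

1. weight-scale calibration 140 days ago vs limit 270 → met
2. spill-response drill 93 days ago vs limit 120 → met
3. closure/post-closure financial assurance $825,000 < $950,000 → not met
4. vehicle leak inspection 40 days ago vs limit 45 → met
5. landfill permit verification 27 days ago vs limit 45 → met
6. certified spill responders 5 ≥ 3 → met
7. condition 'operates a transfer station' holds; vehicles overdue for inspection 0 ≤ 0 → met
8. pollution liability coverage $1,625,000 ≥ $1,525,000 → met
9. condition 'transports medical waste' holds; route audit 510 days ago vs limit 540 → met
10. driver safety training 117 days ago vs limit 120 → met
Not met: 3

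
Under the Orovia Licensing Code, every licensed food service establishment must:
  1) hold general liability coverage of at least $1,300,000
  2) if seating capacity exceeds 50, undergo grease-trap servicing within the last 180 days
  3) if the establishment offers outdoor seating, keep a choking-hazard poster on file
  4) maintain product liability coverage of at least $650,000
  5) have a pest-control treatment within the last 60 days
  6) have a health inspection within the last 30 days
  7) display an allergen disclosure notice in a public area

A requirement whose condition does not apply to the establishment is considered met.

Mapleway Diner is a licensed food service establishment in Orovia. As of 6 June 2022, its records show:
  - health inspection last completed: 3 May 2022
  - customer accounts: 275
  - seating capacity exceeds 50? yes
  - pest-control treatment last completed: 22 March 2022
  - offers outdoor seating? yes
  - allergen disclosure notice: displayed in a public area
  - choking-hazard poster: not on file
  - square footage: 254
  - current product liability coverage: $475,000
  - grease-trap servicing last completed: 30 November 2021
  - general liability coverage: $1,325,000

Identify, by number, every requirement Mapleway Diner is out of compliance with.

2, 3, 4, 5, 6

1. general liability coverage $1,325,000 ≥ $1,300,000 → met
2. condition 'seating capacity exceeds 50' holds; grease-trap servicing 188 days ago vs limit 180 → not met
3. condition 'offers outdoor seating' holds; choking-hazard poster absent → not met
4. product liability coverage $475,000 < $650,000 → not met
5. pest-control treatment 76 days ago vs limit 60 → not met
6. health inspection 34 days ago vs limit 30 → not met
7. allergen disclosure notice present → met
Not met: 2, 3, 4, 5, 6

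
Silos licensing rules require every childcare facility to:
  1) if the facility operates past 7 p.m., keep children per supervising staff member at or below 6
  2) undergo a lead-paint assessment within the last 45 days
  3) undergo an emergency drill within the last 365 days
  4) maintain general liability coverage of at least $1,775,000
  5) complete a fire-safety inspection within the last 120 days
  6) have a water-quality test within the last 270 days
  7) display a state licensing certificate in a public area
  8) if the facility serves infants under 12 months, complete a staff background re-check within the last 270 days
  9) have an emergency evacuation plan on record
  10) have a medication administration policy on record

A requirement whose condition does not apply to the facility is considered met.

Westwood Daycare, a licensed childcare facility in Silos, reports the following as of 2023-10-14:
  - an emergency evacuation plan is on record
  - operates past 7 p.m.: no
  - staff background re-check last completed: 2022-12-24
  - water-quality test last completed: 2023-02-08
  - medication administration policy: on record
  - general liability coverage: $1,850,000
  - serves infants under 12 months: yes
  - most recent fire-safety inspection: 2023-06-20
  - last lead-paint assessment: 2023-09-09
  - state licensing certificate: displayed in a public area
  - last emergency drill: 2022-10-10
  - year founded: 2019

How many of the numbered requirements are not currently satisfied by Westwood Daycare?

1. condition 'operates past 7 p.m.' does not hold → requirement n/a → met
2. lead-paint assessment 35 days ago vs limit 45 → met
3. emergency drill 369 days ago vs limit 365 → not met
4. general liability coverage $1,850,000 ≥ $1,775,000 → met
5. fire-safety inspection 116 days ago vs limit 120 → met
6. water-quality test 248 days ago vs limit 270 → met
7. state licensing certificate present → met
8. condition 'serves infants under 12 months' holds; staff background re-check 294 days ago vs limit 270 → not met
9. emergency evacuation plan present → met
10. medication administration policy present → met
Not met: 2 of 10

2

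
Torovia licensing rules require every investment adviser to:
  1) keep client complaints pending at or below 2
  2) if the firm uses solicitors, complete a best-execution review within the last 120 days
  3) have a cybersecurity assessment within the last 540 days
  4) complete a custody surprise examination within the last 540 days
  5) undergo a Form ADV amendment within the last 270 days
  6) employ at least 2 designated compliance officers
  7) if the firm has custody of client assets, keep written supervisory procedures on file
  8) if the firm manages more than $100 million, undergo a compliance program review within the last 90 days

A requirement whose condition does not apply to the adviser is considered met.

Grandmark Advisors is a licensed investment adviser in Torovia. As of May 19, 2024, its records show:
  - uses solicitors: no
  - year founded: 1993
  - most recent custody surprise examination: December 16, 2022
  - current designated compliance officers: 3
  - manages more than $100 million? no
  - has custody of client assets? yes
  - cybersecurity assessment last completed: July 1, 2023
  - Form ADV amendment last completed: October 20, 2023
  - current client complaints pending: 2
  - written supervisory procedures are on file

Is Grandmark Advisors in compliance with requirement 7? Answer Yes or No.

7. condition 'has custody of client assets' holds; written supervisory procedures present → met

Yes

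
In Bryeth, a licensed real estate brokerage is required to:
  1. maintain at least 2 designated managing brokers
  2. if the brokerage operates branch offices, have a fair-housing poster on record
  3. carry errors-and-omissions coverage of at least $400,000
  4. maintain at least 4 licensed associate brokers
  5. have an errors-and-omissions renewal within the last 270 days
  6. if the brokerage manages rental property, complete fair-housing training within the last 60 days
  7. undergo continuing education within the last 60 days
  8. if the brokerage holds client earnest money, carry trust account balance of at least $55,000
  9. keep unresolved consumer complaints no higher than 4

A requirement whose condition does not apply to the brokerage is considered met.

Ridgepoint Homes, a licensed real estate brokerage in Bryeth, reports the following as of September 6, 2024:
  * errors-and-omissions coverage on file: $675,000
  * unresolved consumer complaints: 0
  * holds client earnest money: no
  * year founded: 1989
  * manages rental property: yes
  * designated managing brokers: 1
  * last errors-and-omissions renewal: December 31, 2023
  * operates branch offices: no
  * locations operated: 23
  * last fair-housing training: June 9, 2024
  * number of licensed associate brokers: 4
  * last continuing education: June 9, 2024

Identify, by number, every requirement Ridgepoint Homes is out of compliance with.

1. designated managing brokers 1 < 2 → not met
2. condition 'operates branch offices' does not hold → requirement n/a → met
3. errors-and-omissions coverage $675,000 ≥ $400,000 → met
4. licensed associate brokers 4 ≥ 4 → met
5. errors-and-omissions renewal 250 days ago vs limit 270 → met
6. condition 'manages rental property' holds; fair-housing training 89 days ago vs limit 60 → not met
7. continuing education 89 days ago vs limit 60 → not met
8. condition 'holds client earnest money' does not hold → requirement n/a → met
9. unresolved consumer complaints 0 ≤ 4 → met
Not met: 1, 6, 7

1, 6, 7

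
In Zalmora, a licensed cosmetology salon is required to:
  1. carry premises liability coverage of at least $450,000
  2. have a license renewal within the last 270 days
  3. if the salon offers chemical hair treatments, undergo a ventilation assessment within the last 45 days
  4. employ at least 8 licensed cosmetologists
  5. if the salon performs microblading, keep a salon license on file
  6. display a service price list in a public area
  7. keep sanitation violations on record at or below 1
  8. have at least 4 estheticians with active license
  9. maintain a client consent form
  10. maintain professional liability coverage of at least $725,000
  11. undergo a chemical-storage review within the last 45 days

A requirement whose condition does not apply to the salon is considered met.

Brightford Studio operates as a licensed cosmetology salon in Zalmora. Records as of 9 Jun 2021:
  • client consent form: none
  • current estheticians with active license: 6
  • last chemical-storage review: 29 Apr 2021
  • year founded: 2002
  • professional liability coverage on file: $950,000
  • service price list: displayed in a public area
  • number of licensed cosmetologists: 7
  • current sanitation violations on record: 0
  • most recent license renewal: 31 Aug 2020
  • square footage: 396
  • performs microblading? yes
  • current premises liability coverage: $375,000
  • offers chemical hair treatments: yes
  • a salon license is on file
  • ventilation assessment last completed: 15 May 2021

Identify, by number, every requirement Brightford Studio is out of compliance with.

1, 2, 4, 9

1. premises liability coverage $375,000 < $450,000 → not met
2. license renewal 282 days ago vs limit 270 → not met
3. condition 'offers chemical hair treatments' holds; ventilation assessment 25 days ago vs limit 45 → met
4. licensed cosmetologists 7 < 8 → not met
5. condition 'performs microblading' holds; salon license present → met
6. service price list present → met
7. sanitation violations on record 0 ≤ 1 → met
8. estheticians with active license 6 ≥ 4 → met
9. client consent form absent → not met
10. professional liability coverage $950,000 ≥ $725,000 → met
11. chemical-storage review 41 days ago vs limit 45 → met
Not met: 1, 2, 4, 9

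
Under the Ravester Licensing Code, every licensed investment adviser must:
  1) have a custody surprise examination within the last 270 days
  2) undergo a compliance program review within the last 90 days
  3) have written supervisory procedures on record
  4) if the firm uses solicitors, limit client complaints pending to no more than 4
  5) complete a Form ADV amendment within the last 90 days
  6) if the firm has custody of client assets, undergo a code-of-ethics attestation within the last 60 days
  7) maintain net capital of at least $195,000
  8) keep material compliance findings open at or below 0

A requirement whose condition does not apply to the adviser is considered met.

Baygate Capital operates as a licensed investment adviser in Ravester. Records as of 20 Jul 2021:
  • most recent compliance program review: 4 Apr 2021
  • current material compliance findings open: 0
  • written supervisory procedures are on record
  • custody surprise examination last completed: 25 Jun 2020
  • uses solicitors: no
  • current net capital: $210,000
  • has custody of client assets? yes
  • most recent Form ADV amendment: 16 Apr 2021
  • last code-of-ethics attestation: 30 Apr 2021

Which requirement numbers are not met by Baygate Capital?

1, 2, 5, 6

1. custody surprise examination 390 days ago vs limit 270 → not met
2. compliance program review 107 days ago vs limit 90 → not met
3. written supervisory procedures present → met
4. condition 'uses solicitors' does not hold → requirement n/a → met
5. Form ADV amendment 95 days ago vs limit 90 → not met
6. condition 'has custody of client assets' holds; code-of-ethics attestation 81 days ago vs limit 60 → not met
7. net capital $210,000 ≥ $195,000 → met
8. material compliance findings open 0 ≤ 0 → met
Not met: 1, 2, 5, 6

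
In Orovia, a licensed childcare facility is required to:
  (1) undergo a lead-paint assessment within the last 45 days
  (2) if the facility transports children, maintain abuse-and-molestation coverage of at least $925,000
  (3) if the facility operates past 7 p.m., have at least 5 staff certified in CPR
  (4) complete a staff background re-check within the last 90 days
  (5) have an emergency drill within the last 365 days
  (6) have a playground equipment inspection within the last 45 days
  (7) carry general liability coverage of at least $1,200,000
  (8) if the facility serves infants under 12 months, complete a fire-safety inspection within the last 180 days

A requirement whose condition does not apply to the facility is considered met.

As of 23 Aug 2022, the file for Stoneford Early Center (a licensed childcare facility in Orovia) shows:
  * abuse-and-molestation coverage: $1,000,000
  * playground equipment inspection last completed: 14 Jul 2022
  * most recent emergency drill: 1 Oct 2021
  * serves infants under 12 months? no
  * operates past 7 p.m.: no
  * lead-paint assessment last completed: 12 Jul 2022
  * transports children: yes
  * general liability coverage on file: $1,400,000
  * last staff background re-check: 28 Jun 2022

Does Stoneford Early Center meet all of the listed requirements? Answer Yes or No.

1. lead-paint assessment 42 days ago vs limit 45 → met
2. condition 'transports children' holds; abuse-and-molestation coverage $1,000,000 ≥ $925,000 → met
3. condition 'operates past 7 p.m.' does not hold → requirement n/a → met
4. staff background re-check 56 days ago vs limit 90 → met
5. emergency drill 326 days ago vs limit 365 → met
6. playground equipment inspection 40 days ago vs limit 45 → met
7. general liability coverage $1,400,000 ≥ $1,200,000 → met
8. condition 'serves infants under 12 months' does not hold → requirement n/a → met
All met.

Yes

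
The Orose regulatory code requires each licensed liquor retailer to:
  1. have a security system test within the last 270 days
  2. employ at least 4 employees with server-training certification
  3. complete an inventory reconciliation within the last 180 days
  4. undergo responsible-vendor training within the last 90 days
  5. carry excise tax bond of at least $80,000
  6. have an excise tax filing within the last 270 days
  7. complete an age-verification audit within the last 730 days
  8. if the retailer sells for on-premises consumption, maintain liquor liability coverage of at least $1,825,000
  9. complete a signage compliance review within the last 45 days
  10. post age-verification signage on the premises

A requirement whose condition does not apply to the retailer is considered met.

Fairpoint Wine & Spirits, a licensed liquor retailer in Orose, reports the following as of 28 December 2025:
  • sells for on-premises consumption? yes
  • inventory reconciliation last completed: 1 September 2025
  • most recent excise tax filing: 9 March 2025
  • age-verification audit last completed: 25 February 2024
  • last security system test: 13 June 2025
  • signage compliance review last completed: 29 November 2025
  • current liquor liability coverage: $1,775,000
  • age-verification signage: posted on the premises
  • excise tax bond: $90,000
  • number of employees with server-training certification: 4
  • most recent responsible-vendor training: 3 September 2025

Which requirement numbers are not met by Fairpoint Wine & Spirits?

4, 6, 8

1. security system test 198 days ago vs limit 270 → met
2. employees with server-training certification 4 ≥ 4 → met
3. inventory reconciliation 118 days ago vs limit 180 → met
4. responsible-vendor training 116 days ago vs limit 90 → not met
5. excise tax bond $90,000 ≥ $80,000 → met
6. excise tax filing 294 days ago vs limit 270 → not met
7. age-verification audit 672 days ago vs limit 730 → met
8. condition 'sells for on-premises consumption' holds; liquor liability coverage $1,775,000 < $1,825,000 → not met
9. signage compliance review 29 days ago vs limit 45 → met
10. age-verification signage present → met
Not met: 4, 6, 8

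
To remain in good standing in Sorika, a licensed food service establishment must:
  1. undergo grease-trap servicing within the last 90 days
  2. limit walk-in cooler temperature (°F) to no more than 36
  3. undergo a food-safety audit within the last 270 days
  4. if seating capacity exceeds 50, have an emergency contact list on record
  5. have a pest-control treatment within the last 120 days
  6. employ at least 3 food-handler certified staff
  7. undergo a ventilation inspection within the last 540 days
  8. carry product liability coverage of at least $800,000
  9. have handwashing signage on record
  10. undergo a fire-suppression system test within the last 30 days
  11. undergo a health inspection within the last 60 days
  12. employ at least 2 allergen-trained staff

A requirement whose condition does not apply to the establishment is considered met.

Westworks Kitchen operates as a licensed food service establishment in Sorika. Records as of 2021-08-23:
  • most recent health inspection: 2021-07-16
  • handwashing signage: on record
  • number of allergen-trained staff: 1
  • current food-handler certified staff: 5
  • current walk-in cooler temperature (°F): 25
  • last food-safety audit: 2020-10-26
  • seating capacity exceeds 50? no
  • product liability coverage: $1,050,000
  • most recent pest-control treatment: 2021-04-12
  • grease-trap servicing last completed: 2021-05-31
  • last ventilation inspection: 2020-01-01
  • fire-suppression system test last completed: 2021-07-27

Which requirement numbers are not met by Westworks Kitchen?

3, 5, 7, 12

1. grease-trap servicing 84 days ago vs limit 90 → met
2. walk-in cooler temperature (°F) 25 ≤ 36 → met
3. food-safety audit 301 days ago vs limit 270 → not met
4. condition 'seating capacity exceeds 50' does not hold → requirement n/a → met
5. pest-control treatment 133 days ago vs limit 120 → not met
6. food-handler certified staff 5 ≥ 3 → met
7. ventilation inspection 600 days ago vs limit 540 → not met
8. product liability coverage $1,050,000 ≥ $800,000 → met
9. handwashing signage present → met
10. fire-suppression system test 27 days ago vs limit 30 → met
11. health inspection 38 days ago vs limit 60 → met
12. allergen-trained staff 1 < 2 → not met
Not met: 3, 5, 7, 12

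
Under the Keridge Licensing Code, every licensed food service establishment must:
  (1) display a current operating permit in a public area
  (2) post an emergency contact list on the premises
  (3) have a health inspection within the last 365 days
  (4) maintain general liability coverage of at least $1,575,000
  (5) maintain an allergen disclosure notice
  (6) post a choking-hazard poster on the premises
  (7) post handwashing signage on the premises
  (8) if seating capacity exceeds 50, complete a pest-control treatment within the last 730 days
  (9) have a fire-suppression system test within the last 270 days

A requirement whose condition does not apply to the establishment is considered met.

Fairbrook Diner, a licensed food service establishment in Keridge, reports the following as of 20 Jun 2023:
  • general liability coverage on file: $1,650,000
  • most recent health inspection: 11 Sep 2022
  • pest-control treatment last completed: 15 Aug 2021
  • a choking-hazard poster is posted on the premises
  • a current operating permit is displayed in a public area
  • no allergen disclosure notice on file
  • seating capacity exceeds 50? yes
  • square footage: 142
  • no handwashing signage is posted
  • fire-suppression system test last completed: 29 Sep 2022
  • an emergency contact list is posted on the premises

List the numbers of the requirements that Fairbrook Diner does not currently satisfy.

5, 7

1. current operating permit present → met
2. emergency contact list present → met
3. health inspection 282 days ago vs limit 365 → met
4. general liability coverage $1,650,000 ≥ $1,575,000 → met
5. allergen disclosure notice absent → not met
6. choking-hazard poster present → met
7. handwashing signage absent → not met
8. condition 'seating capacity exceeds 50' holds; pest-control treatment 674 days ago vs limit 730 → met
9. fire-suppression system test 264 days ago vs limit 270 → met
Not met: 5, 7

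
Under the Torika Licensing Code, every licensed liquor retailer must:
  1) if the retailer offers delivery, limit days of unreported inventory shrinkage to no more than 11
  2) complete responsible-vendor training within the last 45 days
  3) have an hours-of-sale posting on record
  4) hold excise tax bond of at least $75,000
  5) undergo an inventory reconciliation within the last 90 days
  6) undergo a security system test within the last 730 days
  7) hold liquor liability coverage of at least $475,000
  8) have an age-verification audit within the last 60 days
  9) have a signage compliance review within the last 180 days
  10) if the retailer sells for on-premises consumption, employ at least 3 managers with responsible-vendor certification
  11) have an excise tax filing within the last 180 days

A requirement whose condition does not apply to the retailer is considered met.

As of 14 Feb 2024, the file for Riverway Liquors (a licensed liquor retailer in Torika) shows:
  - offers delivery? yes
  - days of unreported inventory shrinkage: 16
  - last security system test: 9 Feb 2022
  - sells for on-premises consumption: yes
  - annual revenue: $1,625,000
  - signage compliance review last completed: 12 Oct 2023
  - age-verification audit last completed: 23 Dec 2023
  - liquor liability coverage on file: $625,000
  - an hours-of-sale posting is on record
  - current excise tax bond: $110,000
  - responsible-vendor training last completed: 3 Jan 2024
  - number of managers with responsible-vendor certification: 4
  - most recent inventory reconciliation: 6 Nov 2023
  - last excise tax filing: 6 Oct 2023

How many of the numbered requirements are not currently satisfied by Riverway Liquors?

3

1. condition 'offers delivery' holds; days of unreported inventory shrinkage 16 > 11 → not met
2. responsible-vendor training 42 days ago vs limit 45 → met
3. hours-of-sale posting present → met
4. excise tax bond $110,000 ≥ $75,000 → met
5. inventory reconciliation 100 days ago vs limit 90 → not met
6. security system test 735 days ago vs limit 730 → not met
7. liquor liability coverage $625,000 ≥ $475,000 → met
8. age-verification audit 53 days ago vs limit 60 → met
9. signage compliance review 125 days ago vs limit 180 → met
10. condition 'sells for on-premises consumption' holds; managers with responsible-vendor certification 4 ≥ 3 → met
11. excise tax filing 131 days ago vs limit 180 → met
Not met: 3 of 11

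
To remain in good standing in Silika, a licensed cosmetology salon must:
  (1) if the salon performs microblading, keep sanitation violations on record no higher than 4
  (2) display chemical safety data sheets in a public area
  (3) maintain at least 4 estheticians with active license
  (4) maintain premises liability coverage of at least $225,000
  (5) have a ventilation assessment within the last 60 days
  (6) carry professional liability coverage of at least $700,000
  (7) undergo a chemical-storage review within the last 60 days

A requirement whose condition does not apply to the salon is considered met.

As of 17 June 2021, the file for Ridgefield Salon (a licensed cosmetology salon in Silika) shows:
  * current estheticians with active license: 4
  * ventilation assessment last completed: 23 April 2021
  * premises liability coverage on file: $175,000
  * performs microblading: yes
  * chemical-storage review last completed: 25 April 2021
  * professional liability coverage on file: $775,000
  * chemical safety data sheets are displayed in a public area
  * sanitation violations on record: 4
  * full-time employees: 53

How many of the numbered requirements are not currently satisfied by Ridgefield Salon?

1

1. condition 'performs microblading' holds; sanitation violations on record 4 ≤ 4 → met
2. chemical safety data sheets present → met
3. estheticians with active license 4 ≥ 4 → met
4. premises liability coverage $175,000 < $225,000 → not met
5. ventilation assessment 55 days ago vs limit 60 → met
6. professional liability coverage $775,000 ≥ $700,000 → met
7. chemical-storage review 53 days ago vs limit 60 → met
Not met: 1 of 7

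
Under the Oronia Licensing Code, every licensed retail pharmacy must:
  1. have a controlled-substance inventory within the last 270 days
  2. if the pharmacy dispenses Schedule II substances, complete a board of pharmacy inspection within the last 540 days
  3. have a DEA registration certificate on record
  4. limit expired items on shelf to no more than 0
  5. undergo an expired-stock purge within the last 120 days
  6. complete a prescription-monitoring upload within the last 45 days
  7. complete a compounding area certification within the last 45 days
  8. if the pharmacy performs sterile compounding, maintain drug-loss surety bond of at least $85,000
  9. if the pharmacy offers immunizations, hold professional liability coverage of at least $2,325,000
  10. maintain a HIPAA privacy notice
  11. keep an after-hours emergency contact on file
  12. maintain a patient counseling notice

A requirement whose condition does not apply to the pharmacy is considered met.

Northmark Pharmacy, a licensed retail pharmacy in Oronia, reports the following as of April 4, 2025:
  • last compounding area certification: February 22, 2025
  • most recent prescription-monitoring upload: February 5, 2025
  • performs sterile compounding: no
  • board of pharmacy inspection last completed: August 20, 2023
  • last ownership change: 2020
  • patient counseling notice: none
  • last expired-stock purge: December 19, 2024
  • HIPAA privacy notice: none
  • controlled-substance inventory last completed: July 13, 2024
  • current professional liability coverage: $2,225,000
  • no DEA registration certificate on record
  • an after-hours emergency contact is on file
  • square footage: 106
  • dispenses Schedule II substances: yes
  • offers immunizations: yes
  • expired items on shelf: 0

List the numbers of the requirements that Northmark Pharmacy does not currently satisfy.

2, 3, 6, 9, 10, 12

1. controlled-substance inventory 265 days ago vs limit 270 → met
2. condition 'dispenses Schedule II substances' holds; board of pharmacy inspection 593 days ago vs limit 540 → not met
3. DEA registration certificate absent → not met
4. expired items on shelf 0 ≤ 0 → met
5. expired-stock purge 106 days ago vs limit 120 → met
6. prescription-monitoring upload 58 days ago vs limit 45 → not met
7. compounding area certification 41 days ago vs limit 45 → met
8. condition 'performs sterile compounding' does not hold → requirement n/a → met
9. condition 'offers immunizations' holds; professional liability coverage $2,225,000 < $2,325,000 → not met
10. HIPAA privacy notice absent → not met
11. after-hours emergency contact present → met
12. patient counseling notice absent → not met
Not met: 2, 3, 6, 9, 10, 12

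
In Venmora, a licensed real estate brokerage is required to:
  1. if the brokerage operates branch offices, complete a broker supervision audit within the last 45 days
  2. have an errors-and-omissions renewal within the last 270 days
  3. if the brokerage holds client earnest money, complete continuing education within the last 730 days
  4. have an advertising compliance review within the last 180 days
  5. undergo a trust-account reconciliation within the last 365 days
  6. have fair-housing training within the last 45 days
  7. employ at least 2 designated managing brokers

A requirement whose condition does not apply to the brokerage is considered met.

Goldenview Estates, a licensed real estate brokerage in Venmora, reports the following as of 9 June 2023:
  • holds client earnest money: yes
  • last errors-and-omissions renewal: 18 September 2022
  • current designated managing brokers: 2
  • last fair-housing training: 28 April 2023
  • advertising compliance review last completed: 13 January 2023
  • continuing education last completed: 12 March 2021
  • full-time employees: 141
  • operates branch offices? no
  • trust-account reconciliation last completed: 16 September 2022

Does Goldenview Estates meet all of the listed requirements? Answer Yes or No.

1. condition 'operates branch offices' does not hold → requirement n/a → met
2. errors-and-omissions renewal 264 days ago vs limit 270 → met
3. condition 'holds client earnest money' holds; continuing education 819 days ago vs limit 730 → not met
4. advertising compliance review 147 days ago vs limit 180 → met
5. trust-account reconciliation 266 days ago vs limit 365 → met
6. fair-housing training 42 days ago vs limit 45 → met
7. designated managing brokers 2 ≥ 2 → met
Not met: 3

No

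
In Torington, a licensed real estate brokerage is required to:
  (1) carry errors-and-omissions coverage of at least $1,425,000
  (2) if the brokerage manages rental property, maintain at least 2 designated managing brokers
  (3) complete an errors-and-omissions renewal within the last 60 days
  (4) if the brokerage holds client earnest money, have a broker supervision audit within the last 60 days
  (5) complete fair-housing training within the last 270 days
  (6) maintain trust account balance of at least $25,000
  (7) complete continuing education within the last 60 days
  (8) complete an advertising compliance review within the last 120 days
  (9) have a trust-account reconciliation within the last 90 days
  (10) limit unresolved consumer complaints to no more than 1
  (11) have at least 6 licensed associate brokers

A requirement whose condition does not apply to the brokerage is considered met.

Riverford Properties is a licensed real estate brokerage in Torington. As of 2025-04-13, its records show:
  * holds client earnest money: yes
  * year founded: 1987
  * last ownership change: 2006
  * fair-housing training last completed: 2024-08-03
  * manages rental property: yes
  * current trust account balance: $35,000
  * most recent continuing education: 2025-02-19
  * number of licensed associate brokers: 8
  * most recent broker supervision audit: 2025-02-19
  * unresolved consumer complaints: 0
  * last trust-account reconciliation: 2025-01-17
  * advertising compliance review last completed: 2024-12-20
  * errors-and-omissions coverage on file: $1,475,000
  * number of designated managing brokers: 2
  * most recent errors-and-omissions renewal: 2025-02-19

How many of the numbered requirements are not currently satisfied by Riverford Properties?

0

1. errors-and-omissions coverage $1,475,000 ≥ $1,425,000 → met
2. condition 'manages rental property' holds; designated managing brokers 2 ≥ 2 → met
3. errors-and-omissions renewal 53 days ago vs limit 60 → met
4. condition 'holds client earnest money' holds; broker supervision audit 53 days ago vs limit 60 → met
5. fair-housing training 253 days ago vs limit 270 → met
6. trust account balance $35,000 ≥ $25,000 → met
7. continuing education 53 days ago vs limit 60 → met
8. advertising compliance review 114 days ago vs limit 120 → met
9. trust-account reconciliation 86 days ago vs limit 90 → met
10. unresolved consumer complaints 0 ≤ 1 → met
11. licensed associate brokers 8 ≥ 6 → met
Not met: 0 of 11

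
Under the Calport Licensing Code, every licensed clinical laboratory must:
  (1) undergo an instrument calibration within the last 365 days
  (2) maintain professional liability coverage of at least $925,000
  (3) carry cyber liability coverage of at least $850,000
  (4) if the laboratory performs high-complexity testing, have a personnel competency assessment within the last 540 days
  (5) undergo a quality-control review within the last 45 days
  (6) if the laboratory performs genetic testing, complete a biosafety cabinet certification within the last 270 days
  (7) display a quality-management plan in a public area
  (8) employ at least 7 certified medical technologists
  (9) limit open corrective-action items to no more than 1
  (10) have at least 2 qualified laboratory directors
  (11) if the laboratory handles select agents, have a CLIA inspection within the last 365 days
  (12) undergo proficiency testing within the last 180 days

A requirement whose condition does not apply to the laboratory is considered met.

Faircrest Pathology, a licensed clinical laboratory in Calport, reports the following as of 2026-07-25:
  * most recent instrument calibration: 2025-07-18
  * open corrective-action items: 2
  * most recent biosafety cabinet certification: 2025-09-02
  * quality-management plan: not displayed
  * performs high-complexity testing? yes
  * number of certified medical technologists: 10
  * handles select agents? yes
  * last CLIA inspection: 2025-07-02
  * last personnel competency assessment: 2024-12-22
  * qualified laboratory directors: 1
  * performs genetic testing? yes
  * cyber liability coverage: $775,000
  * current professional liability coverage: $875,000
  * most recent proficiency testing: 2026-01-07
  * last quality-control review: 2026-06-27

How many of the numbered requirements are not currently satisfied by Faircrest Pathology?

1. instrument calibration 372 days ago vs limit 365 → not met
2. professional liability coverage $875,000 < $925,000 → not met
3. cyber liability coverage $775,000 < $850,000 → not met
4. condition 'performs high-complexity testing' holds; personnel competency assessment 580 days ago vs limit 540 → not met
5. quality-control review 28 days ago vs limit 45 → met
6. condition 'performs genetic testing' holds; biosafety cabinet certification 326 days ago vs limit 270 → not met
7. quality-management plan absent → not met
8. certified medical technologists 10 ≥ 7 → met
9. open corrective-action items 2 > 1 → not met
10. qualified laboratory directors 1 < 2 → not met
11. condition 'handles select agents' holds; CLIA inspection 388 days ago vs limit 365 → not met
12. proficiency testing 199 days ago vs limit 180 → not met
Not met: 10 of 12

10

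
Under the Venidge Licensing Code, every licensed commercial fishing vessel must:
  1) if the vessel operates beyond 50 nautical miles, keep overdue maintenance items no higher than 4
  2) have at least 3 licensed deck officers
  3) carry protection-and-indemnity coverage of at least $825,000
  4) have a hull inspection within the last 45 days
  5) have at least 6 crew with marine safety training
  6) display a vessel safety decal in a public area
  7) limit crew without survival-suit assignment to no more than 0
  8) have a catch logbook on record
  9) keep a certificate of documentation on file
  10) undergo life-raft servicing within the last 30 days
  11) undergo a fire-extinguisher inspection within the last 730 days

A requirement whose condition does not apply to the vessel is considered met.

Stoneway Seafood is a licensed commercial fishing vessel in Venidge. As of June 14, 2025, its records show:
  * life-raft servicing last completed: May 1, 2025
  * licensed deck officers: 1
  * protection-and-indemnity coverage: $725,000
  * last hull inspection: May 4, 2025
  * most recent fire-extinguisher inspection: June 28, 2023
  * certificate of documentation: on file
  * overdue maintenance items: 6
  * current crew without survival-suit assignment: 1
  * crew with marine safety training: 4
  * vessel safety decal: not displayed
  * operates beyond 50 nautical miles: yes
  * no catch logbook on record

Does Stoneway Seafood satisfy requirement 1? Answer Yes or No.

1. condition 'operates beyond 50 nautical miles' holds; overdue maintenance items 6 > 4 → not met

No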